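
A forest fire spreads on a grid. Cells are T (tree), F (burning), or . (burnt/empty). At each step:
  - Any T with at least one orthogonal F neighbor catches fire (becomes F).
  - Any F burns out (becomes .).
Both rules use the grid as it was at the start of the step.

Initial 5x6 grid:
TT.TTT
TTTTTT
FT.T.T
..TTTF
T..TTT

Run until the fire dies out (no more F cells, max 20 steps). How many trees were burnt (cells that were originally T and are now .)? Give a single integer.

Step 1: +5 fires, +2 burnt (F count now 5)
Step 2: +5 fires, +5 burnt (F count now 5)
Step 3: +7 fires, +5 burnt (F count now 7)
Step 4: +2 fires, +7 burnt (F count now 2)
Step 5: +1 fires, +2 burnt (F count now 1)
Step 6: +0 fires, +1 burnt (F count now 0)
Fire out after step 6
Initially T: 21, now '.': 29
Total burnt (originally-T cells now '.'): 20

Answer: 20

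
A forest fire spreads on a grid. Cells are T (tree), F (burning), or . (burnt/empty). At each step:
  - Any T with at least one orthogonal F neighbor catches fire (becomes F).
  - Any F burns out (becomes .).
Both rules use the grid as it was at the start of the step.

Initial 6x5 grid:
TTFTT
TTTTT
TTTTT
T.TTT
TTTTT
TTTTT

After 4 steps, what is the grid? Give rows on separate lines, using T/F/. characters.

Step 1: 3 trees catch fire, 1 burn out
  TF.FT
  TTFTT
  TTTTT
  T.TTT
  TTTTT
  TTTTT
Step 2: 5 trees catch fire, 3 burn out
  F...F
  TF.FT
  TTFTT
  T.TTT
  TTTTT
  TTTTT
Step 3: 5 trees catch fire, 5 burn out
  .....
  F...F
  TF.FT
  T.FTT
  TTTTT
  TTTTT
Step 4: 4 trees catch fire, 5 burn out
  .....
  .....
  F...F
  T..FT
  TTFTT
  TTTTT

.....
.....
F...F
T..FT
TTFTT
TTTTT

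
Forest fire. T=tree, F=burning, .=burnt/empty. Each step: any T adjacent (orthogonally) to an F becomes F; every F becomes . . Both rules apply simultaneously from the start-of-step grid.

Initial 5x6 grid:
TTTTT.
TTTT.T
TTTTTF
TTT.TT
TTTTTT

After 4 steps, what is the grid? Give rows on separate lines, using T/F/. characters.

Step 1: 3 trees catch fire, 1 burn out
  TTTTT.
  TTTT.F
  TTTTF.
  TTT.TF
  TTTTTT
Step 2: 3 trees catch fire, 3 burn out
  TTTTT.
  TTTT..
  TTTF..
  TTT.F.
  TTTTTF
Step 3: 3 trees catch fire, 3 burn out
  TTTTT.
  TTTF..
  TTF...
  TTT...
  TTTTF.
Step 4: 5 trees catch fire, 3 burn out
  TTTFT.
  TTF...
  TF....
  TTF...
  TTTF..

TTTFT.
TTF...
TF....
TTF...
TTTF..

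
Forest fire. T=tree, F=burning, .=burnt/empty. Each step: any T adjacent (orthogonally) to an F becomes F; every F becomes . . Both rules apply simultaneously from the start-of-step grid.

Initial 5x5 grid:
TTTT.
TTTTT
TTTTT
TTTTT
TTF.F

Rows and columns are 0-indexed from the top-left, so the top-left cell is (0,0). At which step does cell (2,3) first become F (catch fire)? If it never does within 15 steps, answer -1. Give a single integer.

Step 1: cell (2,3)='T' (+3 fires, +2 burnt)
Step 2: cell (2,3)='T' (+5 fires, +3 burnt)
Step 3: cell (2,3)='F' (+5 fires, +5 burnt)
  -> target ignites at step 3
Step 4: cell (2,3)='.' (+4 fires, +5 burnt)
Step 5: cell (2,3)='.' (+3 fires, +4 burnt)
Step 6: cell (2,3)='.' (+1 fires, +3 burnt)
Step 7: cell (2,3)='.' (+0 fires, +1 burnt)
  fire out at step 7

3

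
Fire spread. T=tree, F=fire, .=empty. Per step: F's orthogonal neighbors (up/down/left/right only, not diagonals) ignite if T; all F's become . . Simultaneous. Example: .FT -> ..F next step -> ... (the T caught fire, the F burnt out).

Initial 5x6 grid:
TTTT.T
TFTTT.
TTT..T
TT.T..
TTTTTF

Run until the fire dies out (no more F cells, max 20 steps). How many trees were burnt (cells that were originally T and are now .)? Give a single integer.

Step 1: +5 fires, +2 burnt (F count now 5)
Step 2: +7 fires, +5 burnt (F count now 7)
Step 3: +6 fires, +7 burnt (F count now 6)
Step 4: +1 fires, +6 burnt (F count now 1)
Step 5: +0 fires, +1 burnt (F count now 0)
Fire out after step 5
Initially T: 21, now '.': 28
Total burnt (originally-T cells now '.'): 19

Answer: 19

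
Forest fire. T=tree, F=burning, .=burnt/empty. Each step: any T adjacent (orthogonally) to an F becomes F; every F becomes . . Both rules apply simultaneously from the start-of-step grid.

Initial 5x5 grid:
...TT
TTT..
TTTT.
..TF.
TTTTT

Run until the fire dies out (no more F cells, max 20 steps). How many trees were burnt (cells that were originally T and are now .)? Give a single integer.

Answer: 13

Derivation:
Step 1: +3 fires, +1 burnt (F count now 3)
Step 2: +3 fires, +3 burnt (F count now 3)
Step 3: +3 fires, +3 burnt (F count now 3)
Step 4: +3 fires, +3 burnt (F count now 3)
Step 5: +1 fires, +3 burnt (F count now 1)
Step 6: +0 fires, +1 burnt (F count now 0)
Fire out after step 6
Initially T: 15, now '.': 23
Total burnt (originally-T cells now '.'): 13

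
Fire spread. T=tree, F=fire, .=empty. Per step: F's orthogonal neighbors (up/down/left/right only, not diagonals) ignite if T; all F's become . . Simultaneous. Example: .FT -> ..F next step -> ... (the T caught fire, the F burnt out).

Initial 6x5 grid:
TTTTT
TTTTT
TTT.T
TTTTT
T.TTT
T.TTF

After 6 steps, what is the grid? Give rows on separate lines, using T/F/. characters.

Step 1: 2 trees catch fire, 1 burn out
  TTTTT
  TTTTT
  TTT.T
  TTTTT
  T.TTF
  T.TF.
Step 2: 3 trees catch fire, 2 burn out
  TTTTT
  TTTTT
  TTT.T
  TTTTF
  T.TF.
  T.F..
Step 3: 3 trees catch fire, 3 burn out
  TTTTT
  TTTTT
  TTT.F
  TTTF.
  T.F..
  T....
Step 4: 2 trees catch fire, 3 burn out
  TTTTT
  TTTTF
  TTT..
  TTF..
  T....
  T....
Step 5: 4 trees catch fire, 2 burn out
  TTTTF
  TTTF.
  TTF..
  TF...
  T....
  T....
Step 6: 4 trees catch fire, 4 burn out
  TTTF.
  TTF..
  TF...
  F....
  T....
  T....

TTTF.
TTF..
TF...
F....
T....
T....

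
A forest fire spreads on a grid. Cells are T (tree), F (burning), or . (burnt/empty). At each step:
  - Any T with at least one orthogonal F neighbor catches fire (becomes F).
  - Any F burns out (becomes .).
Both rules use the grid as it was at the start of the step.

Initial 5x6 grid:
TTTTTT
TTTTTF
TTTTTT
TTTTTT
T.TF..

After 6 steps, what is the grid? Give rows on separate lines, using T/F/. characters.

Step 1: 5 trees catch fire, 2 burn out
  TTTTTF
  TTTTF.
  TTTTTF
  TTTFTT
  T.F...
Step 2: 7 trees catch fire, 5 burn out
  TTTTF.
  TTTF..
  TTTFF.
  TTF.FF
  T.....
Step 3: 4 trees catch fire, 7 burn out
  TTTF..
  TTF...
  TTF...
  TF....
  T.....
Step 4: 4 trees catch fire, 4 burn out
  TTF...
  TF....
  TF....
  F.....
  T.....
Step 5: 4 trees catch fire, 4 burn out
  TF....
  F.....
  F.....
  ......
  F.....
Step 6: 1 trees catch fire, 4 burn out
  F.....
  ......
  ......
  ......
  ......

F.....
......
......
......
......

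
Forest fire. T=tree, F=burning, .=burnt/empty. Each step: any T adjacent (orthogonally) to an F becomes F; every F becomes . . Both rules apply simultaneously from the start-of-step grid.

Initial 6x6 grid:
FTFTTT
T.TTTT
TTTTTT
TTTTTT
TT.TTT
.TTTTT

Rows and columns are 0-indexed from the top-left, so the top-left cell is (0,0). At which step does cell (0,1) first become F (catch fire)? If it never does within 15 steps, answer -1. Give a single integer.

Step 1: cell (0,1)='F' (+4 fires, +2 burnt)
  -> target ignites at step 1
Step 2: cell (0,1)='.' (+4 fires, +4 burnt)
Step 3: cell (0,1)='.' (+6 fires, +4 burnt)
Step 4: cell (0,1)='.' (+5 fires, +6 burnt)
Step 5: cell (0,1)='.' (+4 fires, +5 burnt)
Step 6: cell (0,1)='.' (+4 fires, +4 burnt)
Step 7: cell (0,1)='.' (+3 fires, +4 burnt)
Step 8: cell (0,1)='.' (+1 fires, +3 burnt)
Step 9: cell (0,1)='.' (+0 fires, +1 burnt)
  fire out at step 9

1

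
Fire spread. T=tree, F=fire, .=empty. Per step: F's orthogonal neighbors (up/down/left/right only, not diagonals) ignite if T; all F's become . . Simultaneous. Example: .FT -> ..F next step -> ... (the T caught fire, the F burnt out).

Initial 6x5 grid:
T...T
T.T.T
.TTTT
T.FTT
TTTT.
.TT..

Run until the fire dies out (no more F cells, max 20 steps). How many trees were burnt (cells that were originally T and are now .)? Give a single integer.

Step 1: +3 fires, +1 burnt (F count now 3)
Step 2: +7 fires, +3 burnt (F count now 7)
Step 3: +3 fires, +7 burnt (F count now 3)
Step 4: +2 fires, +3 burnt (F count now 2)
Step 5: +1 fires, +2 burnt (F count now 1)
Step 6: +0 fires, +1 burnt (F count now 0)
Fire out after step 6
Initially T: 18, now '.': 28
Total burnt (originally-T cells now '.'): 16

Answer: 16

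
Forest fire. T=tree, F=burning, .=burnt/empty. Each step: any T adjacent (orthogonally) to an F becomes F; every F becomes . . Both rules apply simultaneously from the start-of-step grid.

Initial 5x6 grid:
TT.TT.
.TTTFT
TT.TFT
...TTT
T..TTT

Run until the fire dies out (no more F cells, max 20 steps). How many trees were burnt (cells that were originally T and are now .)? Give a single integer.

Answer: 18

Derivation:
Step 1: +6 fires, +2 burnt (F count now 6)
Step 2: +5 fires, +6 burnt (F count now 5)
Step 3: +3 fires, +5 burnt (F count now 3)
Step 4: +2 fires, +3 burnt (F count now 2)
Step 5: +2 fires, +2 burnt (F count now 2)
Step 6: +0 fires, +2 burnt (F count now 0)
Fire out after step 6
Initially T: 19, now '.': 29
Total burnt (originally-T cells now '.'): 18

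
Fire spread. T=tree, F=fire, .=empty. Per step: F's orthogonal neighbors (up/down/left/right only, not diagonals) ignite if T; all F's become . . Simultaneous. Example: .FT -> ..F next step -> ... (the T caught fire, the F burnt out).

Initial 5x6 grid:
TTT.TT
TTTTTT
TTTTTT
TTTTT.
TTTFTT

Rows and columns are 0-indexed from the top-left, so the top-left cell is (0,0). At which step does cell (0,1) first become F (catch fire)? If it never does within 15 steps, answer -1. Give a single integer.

Step 1: cell (0,1)='T' (+3 fires, +1 burnt)
Step 2: cell (0,1)='T' (+5 fires, +3 burnt)
Step 3: cell (0,1)='T' (+5 fires, +5 burnt)
Step 4: cell (0,1)='T' (+5 fires, +5 burnt)
Step 5: cell (0,1)='T' (+5 fires, +5 burnt)
Step 6: cell (0,1)='F' (+3 fires, +5 burnt)
  -> target ignites at step 6
Step 7: cell (0,1)='.' (+1 fires, +3 burnt)
Step 8: cell (0,1)='.' (+0 fires, +1 burnt)
  fire out at step 8

6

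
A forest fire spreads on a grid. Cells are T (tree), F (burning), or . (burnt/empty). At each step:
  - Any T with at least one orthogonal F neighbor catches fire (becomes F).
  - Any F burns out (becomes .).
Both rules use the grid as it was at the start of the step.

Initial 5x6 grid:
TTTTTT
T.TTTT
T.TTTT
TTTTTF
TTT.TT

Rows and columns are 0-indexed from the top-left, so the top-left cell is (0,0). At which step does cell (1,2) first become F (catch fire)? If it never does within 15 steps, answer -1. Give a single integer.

Step 1: cell (1,2)='T' (+3 fires, +1 burnt)
Step 2: cell (1,2)='T' (+4 fires, +3 burnt)
Step 3: cell (1,2)='T' (+4 fires, +4 burnt)
Step 4: cell (1,2)='T' (+5 fires, +4 burnt)
Step 5: cell (1,2)='F' (+4 fires, +5 burnt)
  -> target ignites at step 5
Step 6: cell (1,2)='.' (+3 fires, +4 burnt)
Step 7: cell (1,2)='.' (+2 fires, +3 burnt)
Step 8: cell (1,2)='.' (+1 fires, +2 burnt)
Step 9: cell (1,2)='.' (+0 fires, +1 burnt)
  fire out at step 9

5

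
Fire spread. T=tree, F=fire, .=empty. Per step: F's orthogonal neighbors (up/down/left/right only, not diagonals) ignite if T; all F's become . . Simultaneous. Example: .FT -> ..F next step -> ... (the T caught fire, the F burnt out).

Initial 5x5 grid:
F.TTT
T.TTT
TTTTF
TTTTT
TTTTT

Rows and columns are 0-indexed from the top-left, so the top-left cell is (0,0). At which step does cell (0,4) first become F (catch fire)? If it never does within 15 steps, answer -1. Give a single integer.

Step 1: cell (0,4)='T' (+4 fires, +2 burnt)
Step 2: cell (0,4)='F' (+6 fires, +4 burnt)
  -> target ignites at step 2
Step 3: cell (0,4)='.' (+6 fires, +6 burnt)
Step 4: cell (0,4)='.' (+4 fires, +6 burnt)
Step 5: cell (0,4)='.' (+1 fires, +4 burnt)
Step 6: cell (0,4)='.' (+0 fires, +1 burnt)
  fire out at step 6

2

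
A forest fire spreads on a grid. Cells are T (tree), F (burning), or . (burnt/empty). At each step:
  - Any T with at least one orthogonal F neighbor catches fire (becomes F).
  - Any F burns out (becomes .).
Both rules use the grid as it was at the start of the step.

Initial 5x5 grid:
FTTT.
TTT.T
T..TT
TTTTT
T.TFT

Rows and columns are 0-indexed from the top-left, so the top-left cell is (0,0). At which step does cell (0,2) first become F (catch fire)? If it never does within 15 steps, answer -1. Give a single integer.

Step 1: cell (0,2)='T' (+5 fires, +2 burnt)
Step 2: cell (0,2)='F' (+6 fires, +5 burnt)
  -> target ignites at step 2
Step 3: cell (0,2)='.' (+5 fires, +6 burnt)
Step 4: cell (0,2)='.' (+2 fires, +5 burnt)
Step 5: cell (0,2)='.' (+0 fires, +2 burnt)
  fire out at step 5

2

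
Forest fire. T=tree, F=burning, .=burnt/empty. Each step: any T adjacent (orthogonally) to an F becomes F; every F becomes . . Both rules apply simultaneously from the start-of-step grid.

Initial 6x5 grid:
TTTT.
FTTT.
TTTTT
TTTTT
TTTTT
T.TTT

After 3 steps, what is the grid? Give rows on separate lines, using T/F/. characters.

Step 1: 3 trees catch fire, 1 burn out
  FTTT.
  .FTT.
  FTTTT
  TTTTT
  TTTTT
  T.TTT
Step 2: 4 trees catch fire, 3 burn out
  .FTT.
  ..FT.
  .FTTT
  FTTTT
  TTTTT
  T.TTT
Step 3: 5 trees catch fire, 4 burn out
  ..FT.
  ...F.
  ..FTT
  .FTTT
  FTTTT
  T.TTT

..FT.
...F.
..FTT
.FTTT
FTTTT
T.TTT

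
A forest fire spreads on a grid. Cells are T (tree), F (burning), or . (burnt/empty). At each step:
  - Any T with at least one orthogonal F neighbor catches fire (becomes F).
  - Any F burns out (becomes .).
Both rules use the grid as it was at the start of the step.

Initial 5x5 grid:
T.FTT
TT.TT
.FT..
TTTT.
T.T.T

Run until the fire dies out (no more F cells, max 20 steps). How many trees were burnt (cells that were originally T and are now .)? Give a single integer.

Step 1: +4 fires, +2 burnt (F count now 4)
Step 2: +5 fires, +4 burnt (F count now 5)
Step 3: +5 fires, +5 burnt (F count now 5)
Step 4: +0 fires, +5 burnt (F count now 0)
Fire out after step 4
Initially T: 15, now '.': 24
Total burnt (originally-T cells now '.'): 14

Answer: 14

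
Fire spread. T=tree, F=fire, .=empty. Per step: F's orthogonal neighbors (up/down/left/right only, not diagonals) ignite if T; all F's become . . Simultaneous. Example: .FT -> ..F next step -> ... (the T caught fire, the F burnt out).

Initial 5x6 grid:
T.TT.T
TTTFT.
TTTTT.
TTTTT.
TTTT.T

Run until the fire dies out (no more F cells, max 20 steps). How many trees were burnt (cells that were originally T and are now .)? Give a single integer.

Answer: 21

Derivation:
Step 1: +4 fires, +1 burnt (F count now 4)
Step 2: +5 fires, +4 burnt (F count now 5)
Step 3: +5 fires, +5 burnt (F count now 5)
Step 4: +4 fires, +5 burnt (F count now 4)
Step 5: +2 fires, +4 burnt (F count now 2)
Step 6: +1 fires, +2 burnt (F count now 1)
Step 7: +0 fires, +1 burnt (F count now 0)
Fire out after step 7
Initially T: 23, now '.': 28
Total burnt (originally-T cells now '.'): 21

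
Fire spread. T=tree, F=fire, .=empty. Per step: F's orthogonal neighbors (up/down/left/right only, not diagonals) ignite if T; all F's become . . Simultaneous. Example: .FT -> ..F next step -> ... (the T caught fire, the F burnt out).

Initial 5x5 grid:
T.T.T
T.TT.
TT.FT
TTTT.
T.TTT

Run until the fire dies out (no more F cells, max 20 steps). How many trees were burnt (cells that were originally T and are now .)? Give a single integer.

Answer: 16

Derivation:
Step 1: +3 fires, +1 burnt (F count now 3)
Step 2: +3 fires, +3 burnt (F count now 3)
Step 3: +4 fires, +3 burnt (F count now 4)
Step 4: +2 fires, +4 burnt (F count now 2)
Step 5: +2 fires, +2 burnt (F count now 2)
Step 6: +1 fires, +2 burnt (F count now 1)
Step 7: +1 fires, +1 burnt (F count now 1)
Step 8: +0 fires, +1 burnt (F count now 0)
Fire out after step 8
Initially T: 17, now '.': 24
Total burnt (originally-T cells now '.'): 16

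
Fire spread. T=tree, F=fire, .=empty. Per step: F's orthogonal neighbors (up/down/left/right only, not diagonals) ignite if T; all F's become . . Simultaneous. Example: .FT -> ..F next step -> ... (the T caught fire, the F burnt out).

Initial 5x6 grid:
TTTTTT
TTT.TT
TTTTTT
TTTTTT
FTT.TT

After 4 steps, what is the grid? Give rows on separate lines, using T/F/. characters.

Step 1: 2 trees catch fire, 1 burn out
  TTTTTT
  TTT.TT
  TTTTTT
  FTTTTT
  .FT.TT
Step 2: 3 trees catch fire, 2 burn out
  TTTTTT
  TTT.TT
  FTTTTT
  .FTTTT
  ..F.TT
Step 3: 3 trees catch fire, 3 burn out
  TTTTTT
  FTT.TT
  .FTTTT
  ..FTTT
  ....TT
Step 4: 4 trees catch fire, 3 burn out
  FTTTTT
  .FT.TT
  ..FTTT
  ...FTT
  ....TT

FTTTTT
.FT.TT
..FTTT
...FTT
....TT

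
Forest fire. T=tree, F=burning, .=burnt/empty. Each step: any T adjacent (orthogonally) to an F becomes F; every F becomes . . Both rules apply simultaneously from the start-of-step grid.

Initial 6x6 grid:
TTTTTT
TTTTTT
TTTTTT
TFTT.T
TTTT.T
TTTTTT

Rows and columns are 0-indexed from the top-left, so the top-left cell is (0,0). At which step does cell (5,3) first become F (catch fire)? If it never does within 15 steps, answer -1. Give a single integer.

Step 1: cell (5,3)='T' (+4 fires, +1 burnt)
Step 2: cell (5,3)='T' (+7 fires, +4 burnt)
Step 3: cell (5,3)='T' (+7 fires, +7 burnt)
Step 4: cell (5,3)='F' (+5 fires, +7 burnt)
  -> target ignites at step 4
Step 5: cell (5,3)='.' (+4 fires, +5 burnt)
Step 6: cell (5,3)='.' (+4 fires, +4 burnt)
Step 7: cell (5,3)='.' (+2 fires, +4 burnt)
Step 8: cell (5,3)='.' (+0 fires, +2 burnt)
  fire out at step 8

4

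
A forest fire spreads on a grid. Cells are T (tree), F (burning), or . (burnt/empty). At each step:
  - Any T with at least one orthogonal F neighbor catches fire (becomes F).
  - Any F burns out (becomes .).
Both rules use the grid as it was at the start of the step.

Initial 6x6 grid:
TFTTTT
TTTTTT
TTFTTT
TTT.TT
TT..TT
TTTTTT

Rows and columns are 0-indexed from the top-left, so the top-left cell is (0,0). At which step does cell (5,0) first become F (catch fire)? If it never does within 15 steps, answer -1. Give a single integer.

Step 1: cell (5,0)='T' (+7 fires, +2 burnt)
Step 2: cell (5,0)='T' (+6 fires, +7 burnt)
Step 3: cell (5,0)='T' (+6 fires, +6 burnt)
Step 4: cell (5,0)='T' (+6 fires, +6 burnt)
Step 5: cell (5,0)='F' (+4 fires, +6 burnt)
  -> target ignites at step 5
Step 6: cell (5,0)='.' (+2 fires, +4 burnt)
Step 7: cell (5,0)='.' (+0 fires, +2 burnt)
  fire out at step 7

5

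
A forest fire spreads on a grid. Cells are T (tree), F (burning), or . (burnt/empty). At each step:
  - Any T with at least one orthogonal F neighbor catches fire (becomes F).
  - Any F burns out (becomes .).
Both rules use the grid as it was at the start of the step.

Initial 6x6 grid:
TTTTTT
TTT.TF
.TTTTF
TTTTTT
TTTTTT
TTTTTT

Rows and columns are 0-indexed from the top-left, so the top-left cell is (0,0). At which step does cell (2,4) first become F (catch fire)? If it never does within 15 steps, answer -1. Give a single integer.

Step 1: cell (2,4)='F' (+4 fires, +2 burnt)
  -> target ignites at step 1
Step 2: cell (2,4)='.' (+4 fires, +4 burnt)
Step 3: cell (2,4)='.' (+5 fires, +4 burnt)
Step 4: cell (2,4)='.' (+6 fires, +5 burnt)
Step 5: cell (2,4)='.' (+5 fires, +6 burnt)
Step 6: cell (2,4)='.' (+5 fires, +5 burnt)
Step 7: cell (2,4)='.' (+2 fires, +5 burnt)
Step 8: cell (2,4)='.' (+1 fires, +2 burnt)
Step 9: cell (2,4)='.' (+0 fires, +1 burnt)
  fire out at step 9

1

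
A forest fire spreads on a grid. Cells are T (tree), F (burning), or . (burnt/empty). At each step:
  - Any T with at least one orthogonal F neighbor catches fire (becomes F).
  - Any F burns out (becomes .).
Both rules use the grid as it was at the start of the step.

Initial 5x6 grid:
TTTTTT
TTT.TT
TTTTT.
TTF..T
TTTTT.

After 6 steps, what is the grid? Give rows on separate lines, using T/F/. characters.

Step 1: 3 trees catch fire, 1 burn out
  TTTTTT
  TTT.TT
  TTFTT.
  TF...T
  TTFTT.
Step 2: 6 trees catch fire, 3 burn out
  TTTTTT
  TTF.TT
  TF.FT.
  F....T
  TF.FT.
Step 3: 6 trees catch fire, 6 burn out
  TTFTTT
  TF..TT
  F...F.
  .....T
  F...F.
Step 4: 4 trees catch fire, 6 burn out
  TF.FTT
  F...FT
  ......
  .....T
  ......
Step 5: 3 trees catch fire, 4 burn out
  F...FT
  .....F
  ......
  .....T
  ......
Step 6: 1 trees catch fire, 3 burn out
  .....F
  ......
  ......
  .....T
  ......

.....F
......
......
.....T
......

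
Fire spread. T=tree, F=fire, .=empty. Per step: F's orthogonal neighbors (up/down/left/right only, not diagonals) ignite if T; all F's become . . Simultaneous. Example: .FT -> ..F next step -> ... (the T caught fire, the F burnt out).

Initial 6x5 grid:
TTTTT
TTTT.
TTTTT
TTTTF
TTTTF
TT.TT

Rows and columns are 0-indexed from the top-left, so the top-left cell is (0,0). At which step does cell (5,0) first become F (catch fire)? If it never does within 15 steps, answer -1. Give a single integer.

Step 1: cell (5,0)='T' (+4 fires, +2 burnt)
Step 2: cell (5,0)='T' (+4 fires, +4 burnt)
Step 3: cell (5,0)='T' (+4 fires, +4 burnt)
Step 4: cell (5,0)='T' (+6 fires, +4 burnt)
Step 5: cell (5,0)='F' (+5 fires, +6 burnt)
  -> target ignites at step 5
Step 6: cell (5,0)='.' (+2 fires, +5 burnt)
Step 7: cell (5,0)='.' (+1 fires, +2 burnt)
Step 8: cell (5,0)='.' (+0 fires, +1 burnt)
  fire out at step 8

5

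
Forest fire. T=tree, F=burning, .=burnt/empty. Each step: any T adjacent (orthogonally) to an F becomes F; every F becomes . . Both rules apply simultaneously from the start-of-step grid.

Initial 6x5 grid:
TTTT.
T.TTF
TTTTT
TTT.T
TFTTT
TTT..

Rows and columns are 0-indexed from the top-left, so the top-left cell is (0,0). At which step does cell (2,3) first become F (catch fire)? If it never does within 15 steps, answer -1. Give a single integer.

Step 1: cell (2,3)='T' (+6 fires, +2 burnt)
Step 2: cell (2,3)='F' (+10 fires, +6 burnt)
  -> target ignites at step 2
Step 3: cell (2,3)='.' (+4 fires, +10 burnt)
Step 4: cell (2,3)='.' (+2 fires, +4 burnt)
Step 5: cell (2,3)='.' (+1 fires, +2 burnt)
Step 6: cell (2,3)='.' (+0 fires, +1 burnt)
  fire out at step 6

2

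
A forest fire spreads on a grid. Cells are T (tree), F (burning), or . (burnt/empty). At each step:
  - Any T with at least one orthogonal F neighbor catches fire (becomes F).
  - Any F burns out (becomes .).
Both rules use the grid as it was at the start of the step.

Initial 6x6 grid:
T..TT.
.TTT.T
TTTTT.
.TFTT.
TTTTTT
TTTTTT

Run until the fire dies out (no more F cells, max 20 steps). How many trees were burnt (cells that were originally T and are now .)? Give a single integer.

Step 1: +4 fires, +1 burnt (F count now 4)
Step 2: +7 fires, +4 burnt (F count now 7)
Step 3: +8 fires, +7 burnt (F count now 8)
Step 4: +4 fires, +8 burnt (F count now 4)
Step 5: +2 fires, +4 burnt (F count now 2)
Step 6: +0 fires, +2 burnt (F count now 0)
Fire out after step 6
Initially T: 27, now '.': 34
Total burnt (originally-T cells now '.'): 25

Answer: 25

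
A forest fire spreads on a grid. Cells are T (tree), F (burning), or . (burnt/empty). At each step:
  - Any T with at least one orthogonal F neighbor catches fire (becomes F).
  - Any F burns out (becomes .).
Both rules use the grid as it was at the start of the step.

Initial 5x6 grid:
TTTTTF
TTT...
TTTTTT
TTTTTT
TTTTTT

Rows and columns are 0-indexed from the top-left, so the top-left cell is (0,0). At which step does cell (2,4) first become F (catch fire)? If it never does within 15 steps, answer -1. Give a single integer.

Step 1: cell (2,4)='T' (+1 fires, +1 burnt)
Step 2: cell (2,4)='T' (+1 fires, +1 burnt)
Step 3: cell (2,4)='T' (+1 fires, +1 burnt)
Step 4: cell (2,4)='T' (+2 fires, +1 burnt)
Step 5: cell (2,4)='T' (+3 fires, +2 burnt)
Step 6: cell (2,4)='T' (+4 fires, +3 burnt)
Step 7: cell (2,4)='F' (+5 fires, +4 burnt)
  -> target ignites at step 7
Step 8: cell (2,4)='.' (+5 fires, +5 burnt)
Step 9: cell (2,4)='.' (+3 fires, +5 burnt)
Step 10: cell (2,4)='.' (+1 fires, +3 burnt)
Step 11: cell (2,4)='.' (+0 fires, +1 burnt)
  fire out at step 11

7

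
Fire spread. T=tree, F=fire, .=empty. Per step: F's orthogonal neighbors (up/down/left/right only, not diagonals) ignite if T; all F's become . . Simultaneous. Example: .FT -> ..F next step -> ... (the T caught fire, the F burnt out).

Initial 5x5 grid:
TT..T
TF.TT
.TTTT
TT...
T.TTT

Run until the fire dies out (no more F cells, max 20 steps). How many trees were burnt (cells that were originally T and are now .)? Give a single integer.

Step 1: +3 fires, +1 burnt (F count now 3)
Step 2: +3 fires, +3 burnt (F count now 3)
Step 3: +2 fires, +3 burnt (F count now 2)
Step 4: +3 fires, +2 burnt (F count now 3)
Step 5: +1 fires, +3 burnt (F count now 1)
Step 6: +1 fires, +1 burnt (F count now 1)
Step 7: +0 fires, +1 burnt (F count now 0)
Fire out after step 7
Initially T: 16, now '.': 22
Total burnt (originally-T cells now '.'): 13

Answer: 13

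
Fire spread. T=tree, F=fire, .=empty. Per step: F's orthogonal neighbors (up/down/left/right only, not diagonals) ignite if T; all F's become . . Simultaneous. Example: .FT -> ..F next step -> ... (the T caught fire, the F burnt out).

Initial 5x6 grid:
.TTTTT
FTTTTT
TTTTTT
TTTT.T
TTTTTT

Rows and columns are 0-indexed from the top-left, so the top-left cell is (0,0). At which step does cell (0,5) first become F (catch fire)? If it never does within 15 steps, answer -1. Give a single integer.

Step 1: cell (0,5)='T' (+2 fires, +1 burnt)
Step 2: cell (0,5)='T' (+4 fires, +2 burnt)
Step 3: cell (0,5)='T' (+5 fires, +4 burnt)
Step 4: cell (0,5)='T' (+5 fires, +5 burnt)
Step 5: cell (0,5)='T' (+5 fires, +5 burnt)
Step 6: cell (0,5)='F' (+3 fires, +5 burnt)
  -> target ignites at step 6
Step 7: cell (0,5)='.' (+2 fires, +3 burnt)
Step 8: cell (0,5)='.' (+1 fires, +2 burnt)
Step 9: cell (0,5)='.' (+0 fires, +1 burnt)
  fire out at step 9

6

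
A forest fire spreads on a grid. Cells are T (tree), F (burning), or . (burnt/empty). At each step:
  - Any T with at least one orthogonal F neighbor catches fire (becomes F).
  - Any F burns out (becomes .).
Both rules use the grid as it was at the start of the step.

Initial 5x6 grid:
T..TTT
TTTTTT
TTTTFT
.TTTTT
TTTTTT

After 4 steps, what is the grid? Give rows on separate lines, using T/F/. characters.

Step 1: 4 trees catch fire, 1 burn out
  T..TTT
  TTTTFT
  TTTF.F
  .TTTFT
  TTTTTT
Step 2: 7 trees catch fire, 4 burn out
  T..TFT
  TTTF.F
  TTF...
  .TTF.F
  TTTTFT
Step 3: 7 trees catch fire, 7 burn out
  T..F.F
  TTF...
  TF....
  .TF...
  TTTF.F
Step 4: 4 trees catch fire, 7 burn out
  T.....
  TF....
  F.....
  .F....
  TTF...

T.....
TF....
F.....
.F....
TTF...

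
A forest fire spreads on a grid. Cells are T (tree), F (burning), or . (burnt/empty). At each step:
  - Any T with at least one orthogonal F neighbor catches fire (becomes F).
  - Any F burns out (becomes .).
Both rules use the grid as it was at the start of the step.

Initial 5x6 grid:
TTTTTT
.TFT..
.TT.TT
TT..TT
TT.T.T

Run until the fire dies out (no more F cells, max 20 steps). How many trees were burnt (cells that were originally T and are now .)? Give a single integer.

Step 1: +4 fires, +1 burnt (F count now 4)
Step 2: +3 fires, +4 burnt (F count now 3)
Step 3: +3 fires, +3 burnt (F count now 3)
Step 4: +3 fires, +3 burnt (F count now 3)
Step 5: +1 fires, +3 burnt (F count now 1)
Step 6: +0 fires, +1 burnt (F count now 0)
Fire out after step 6
Initially T: 20, now '.': 24
Total burnt (originally-T cells now '.'): 14

Answer: 14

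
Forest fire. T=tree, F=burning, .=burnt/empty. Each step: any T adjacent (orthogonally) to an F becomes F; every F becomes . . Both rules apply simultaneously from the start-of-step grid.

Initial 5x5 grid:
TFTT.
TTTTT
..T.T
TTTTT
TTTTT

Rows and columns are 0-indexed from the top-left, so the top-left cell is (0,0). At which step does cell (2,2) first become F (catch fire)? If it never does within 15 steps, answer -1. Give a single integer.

Step 1: cell (2,2)='T' (+3 fires, +1 burnt)
Step 2: cell (2,2)='T' (+3 fires, +3 burnt)
Step 3: cell (2,2)='F' (+2 fires, +3 burnt)
  -> target ignites at step 3
Step 4: cell (2,2)='.' (+2 fires, +2 burnt)
Step 5: cell (2,2)='.' (+4 fires, +2 burnt)
Step 6: cell (2,2)='.' (+4 fires, +4 burnt)
Step 7: cell (2,2)='.' (+2 fires, +4 burnt)
Step 8: cell (2,2)='.' (+0 fires, +2 burnt)
  fire out at step 8

3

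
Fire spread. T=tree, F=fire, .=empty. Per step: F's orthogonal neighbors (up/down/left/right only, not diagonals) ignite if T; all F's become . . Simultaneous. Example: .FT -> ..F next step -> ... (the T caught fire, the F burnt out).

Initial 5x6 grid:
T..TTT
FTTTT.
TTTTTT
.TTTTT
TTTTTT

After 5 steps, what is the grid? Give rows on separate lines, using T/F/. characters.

Step 1: 3 trees catch fire, 1 burn out
  F..TTT
  .FTTT.
  FTTTTT
  .TTTTT
  TTTTTT
Step 2: 2 trees catch fire, 3 burn out
  ...TTT
  ..FTT.
  .FTTTT
  .TTTTT
  TTTTTT
Step 3: 3 trees catch fire, 2 burn out
  ...TTT
  ...FT.
  ..FTTT
  .FTTTT
  TTTTTT
Step 4: 5 trees catch fire, 3 burn out
  ...FTT
  ....F.
  ...FTT
  ..FTTT
  TFTTTT
Step 5: 5 trees catch fire, 5 burn out
  ....FT
  ......
  ....FT
  ...FTT
  F.FTTT

....FT
......
....FT
...FTT
F.FTTT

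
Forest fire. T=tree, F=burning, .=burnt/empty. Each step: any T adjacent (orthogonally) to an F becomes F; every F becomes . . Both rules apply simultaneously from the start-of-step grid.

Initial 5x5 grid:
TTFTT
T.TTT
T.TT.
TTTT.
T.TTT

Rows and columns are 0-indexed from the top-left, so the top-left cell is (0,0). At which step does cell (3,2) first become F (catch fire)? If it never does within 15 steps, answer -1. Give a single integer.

Step 1: cell (3,2)='T' (+3 fires, +1 burnt)
Step 2: cell (3,2)='T' (+4 fires, +3 burnt)
Step 3: cell (3,2)='F' (+4 fires, +4 burnt)
  -> target ignites at step 3
Step 4: cell (3,2)='.' (+4 fires, +4 burnt)
Step 5: cell (3,2)='.' (+2 fires, +4 burnt)
Step 6: cell (3,2)='.' (+2 fires, +2 burnt)
Step 7: cell (3,2)='.' (+0 fires, +2 burnt)
  fire out at step 7

3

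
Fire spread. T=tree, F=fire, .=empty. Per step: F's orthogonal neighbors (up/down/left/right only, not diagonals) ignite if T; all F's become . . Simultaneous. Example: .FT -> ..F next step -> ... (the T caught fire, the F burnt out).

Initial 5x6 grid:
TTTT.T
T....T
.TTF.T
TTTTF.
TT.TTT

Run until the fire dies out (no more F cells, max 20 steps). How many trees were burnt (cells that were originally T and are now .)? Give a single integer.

Answer: 11

Derivation:
Step 1: +3 fires, +2 burnt (F count now 3)
Step 2: +4 fires, +3 burnt (F count now 4)
Step 3: +1 fires, +4 burnt (F count now 1)
Step 4: +2 fires, +1 burnt (F count now 2)
Step 5: +1 fires, +2 burnt (F count now 1)
Step 6: +0 fires, +1 burnt (F count now 0)
Fire out after step 6
Initially T: 19, now '.': 22
Total burnt (originally-T cells now '.'): 11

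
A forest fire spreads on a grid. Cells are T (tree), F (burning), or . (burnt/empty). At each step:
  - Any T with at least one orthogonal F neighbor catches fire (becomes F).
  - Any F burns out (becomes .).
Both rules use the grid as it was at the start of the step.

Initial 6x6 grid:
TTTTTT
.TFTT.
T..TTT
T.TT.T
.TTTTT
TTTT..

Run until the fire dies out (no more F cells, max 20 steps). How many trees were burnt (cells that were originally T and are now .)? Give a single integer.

Step 1: +3 fires, +1 burnt (F count now 3)
Step 2: +4 fires, +3 burnt (F count now 4)
Step 3: +4 fires, +4 burnt (F count now 4)
Step 4: +4 fires, +4 burnt (F count now 4)
Step 5: +4 fires, +4 burnt (F count now 4)
Step 6: +3 fires, +4 burnt (F count now 3)
Step 7: +1 fires, +3 burnt (F count now 1)
Step 8: +1 fires, +1 burnt (F count now 1)
Step 9: +0 fires, +1 burnt (F count now 0)
Fire out after step 9
Initially T: 26, now '.': 34
Total burnt (originally-T cells now '.'): 24

Answer: 24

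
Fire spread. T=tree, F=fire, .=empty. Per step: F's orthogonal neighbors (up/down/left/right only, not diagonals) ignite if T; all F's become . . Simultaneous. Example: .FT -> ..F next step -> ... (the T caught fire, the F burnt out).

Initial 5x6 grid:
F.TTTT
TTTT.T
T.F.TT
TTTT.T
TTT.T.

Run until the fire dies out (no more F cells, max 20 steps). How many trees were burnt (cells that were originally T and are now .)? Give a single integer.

Answer: 20

Derivation:
Step 1: +3 fires, +2 burnt (F count now 3)
Step 2: +7 fires, +3 burnt (F count now 7)
Step 3: +3 fires, +7 burnt (F count now 3)
Step 4: +2 fires, +3 burnt (F count now 2)
Step 5: +1 fires, +2 burnt (F count now 1)
Step 6: +1 fires, +1 burnt (F count now 1)
Step 7: +1 fires, +1 burnt (F count now 1)
Step 8: +2 fires, +1 burnt (F count now 2)
Step 9: +0 fires, +2 burnt (F count now 0)
Fire out after step 9
Initially T: 21, now '.': 29
Total burnt (originally-T cells now '.'): 20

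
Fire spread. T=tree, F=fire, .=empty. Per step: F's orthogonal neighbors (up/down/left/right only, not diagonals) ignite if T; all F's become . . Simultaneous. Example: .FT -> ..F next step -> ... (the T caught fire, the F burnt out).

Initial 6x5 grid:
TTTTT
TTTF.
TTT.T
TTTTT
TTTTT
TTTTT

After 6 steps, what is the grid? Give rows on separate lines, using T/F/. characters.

Step 1: 2 trees catch fire, 1 burn out
  TTTFT
  TTF..
  TTT.T
  TTTTT
  TTTTT
  TTTTT
Step 2: 4 trees catch fire, 2 burn out
  TTF.F
  TF...
  TTF.T
  TTTTT
  TTTTT
  TTTTT
Step 3: 4 trees catch fire, 4 burn out
  TF...
  F....
  TF..T
  TTFTT
  TTTTT
  TTTTT
Step 4: 5 trees catch fire, 4 burn out
  F....
  .....
  F...T
  TF.FT
  TTFTT
  TTTTT
Step 5: 5 trees catch fire, 5 burn out
  .....
  .....
  ....T
  F...F
  TF.FT
  TTFTT
Step 6: 5 trees catch fire, 5 burn out
  .....
  .....
  ....F
  .....
  F...F
  TF.FT

.....
.....
....F
.....
F...F
TF.FT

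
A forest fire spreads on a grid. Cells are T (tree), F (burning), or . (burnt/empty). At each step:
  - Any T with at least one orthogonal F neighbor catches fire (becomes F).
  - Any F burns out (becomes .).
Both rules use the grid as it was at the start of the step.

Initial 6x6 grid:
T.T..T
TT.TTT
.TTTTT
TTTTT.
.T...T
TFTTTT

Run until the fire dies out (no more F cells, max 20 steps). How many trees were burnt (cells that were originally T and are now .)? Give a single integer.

Answer: 24

Derivation:
Step 1: +3 fires, +1 burnt (F count now 3)
Step 2: +2 fires, +3 burnt (F count now 2)
Step 3: +4 fires, +2 burnt (F count now 4)
Step 4: +4 fires, +4 burnt (F count now 4)
Step 5: +4 fires, +4 burnt (F count now 4)
Step 6: +3 fires, +4 burnt (F count now 3)
Step 7: +2 fires, +3 burnt (F count now 2)
Step 8: +1 fires, +2 burnt (F count now 1)
Step 9: +1 fires, +1 burnt (F count now 1)
Step 10: +0 fires, +1 burnt (F count now 0)
Fire out after step 10
Initially T: 25, now '.': 35
Total burnt (originally-T cells now '.'): 24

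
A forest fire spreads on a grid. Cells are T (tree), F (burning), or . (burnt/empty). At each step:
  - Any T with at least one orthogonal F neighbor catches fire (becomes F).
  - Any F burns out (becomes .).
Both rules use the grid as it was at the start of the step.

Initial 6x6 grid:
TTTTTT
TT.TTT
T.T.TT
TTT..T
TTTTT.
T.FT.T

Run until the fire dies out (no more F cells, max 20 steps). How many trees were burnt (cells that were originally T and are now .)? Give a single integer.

Step 1: +2 fires, +1 burnt (F count now 2)
Step 2: +3 fires, +2 burnt (F count now 3)
Step 3: +4 fires, +3 burnt (F count now 4)
Step 4: +2 fires, +4 burnt (F count now 2)
Step 5: +1 fires, +2 burnt (F count now 1)
Step 6: +1 fires, +1 burnt (F count now 1)
Step 7: +2 fires, +1 burnt (F count now 2)
Step 8: +1 fires, +2 burnt (F count now 1)
Step 9: +1 fires, +1 burnt (F count now 1)
Step 10: +1 fires, +1 burnt (F count now 1)
Step 11: +2 fires, +1 burnt (F count now 2)
Step 12: +2 fires, +2 burnt (F count now 2)
Step 13: +2 fires, +2 burnt (F count now 2)
Step 14: +1 fires, +2 burnt (F count now 1)
Step 15: +1 fires, +1 burnt (F count now 1)
Step 16: +0 fires, +1 burnt (F count now 0)
Fire out after step 16
Initially T: 27, now '.': 35
Total burnt (originally-T cells now '.'): 26

Answer: 26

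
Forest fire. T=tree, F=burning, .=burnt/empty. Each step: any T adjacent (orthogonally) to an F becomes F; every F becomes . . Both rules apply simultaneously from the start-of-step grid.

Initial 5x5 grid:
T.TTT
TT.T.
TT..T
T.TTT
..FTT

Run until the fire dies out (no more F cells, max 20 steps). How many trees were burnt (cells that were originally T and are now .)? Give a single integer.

Step 1: +2 fires, +1 burnt (F count now 2)
Step 2: +2 fires, +2 burnt (F count now 2)
Step 3: +1 fires, +2 burnt (F count now 1)
Step 4: +1 fires, +1 burnt (F count now 1)
Step 5: +0 fires, +1 burnt (F count now 0)
Fire out after step 5
Initially T: 16, now '.': 15
Total burnt (originally-T cells now '.'): 6

Answer: 6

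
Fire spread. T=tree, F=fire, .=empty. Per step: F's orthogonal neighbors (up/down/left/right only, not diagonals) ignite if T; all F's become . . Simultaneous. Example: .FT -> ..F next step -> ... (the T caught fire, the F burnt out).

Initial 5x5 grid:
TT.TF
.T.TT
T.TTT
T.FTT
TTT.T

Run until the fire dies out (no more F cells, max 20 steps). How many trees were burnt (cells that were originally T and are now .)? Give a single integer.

Step 1: +5 fires, +2 burnt (F count now 5)
Step 2: +5 fires, +5 burnt (F count now 5)
Step 3: +2 fires, +5 burnt (F count now 2)
Step 4: +1 fires, +2 burnt (F count now 1)
Step 5: +1 fires, +1 burnt (F count now 1)
Step 6: +0 fires, +1 burnt (F count now 0)
Fire out after step 6
Initially T: 17, now '.': 22
Total burnt (originally-T cells now '.'): 14

Answer: 14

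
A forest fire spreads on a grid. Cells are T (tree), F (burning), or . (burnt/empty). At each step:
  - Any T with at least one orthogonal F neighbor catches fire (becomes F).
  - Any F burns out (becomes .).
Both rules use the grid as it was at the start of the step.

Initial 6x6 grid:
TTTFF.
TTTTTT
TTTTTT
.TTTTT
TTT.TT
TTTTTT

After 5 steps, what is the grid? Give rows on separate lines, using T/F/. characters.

Step 1: 3 trees catch fire, 2 burn out
  TTF...
  TTTFFT
  TTTTTT
  .TTTTT
  TTT.TT
  TTTTTT
Step 2: 5 trees catch fire, 3 burn out
  TF....
  TTF..F
  TTTFFT
  .TTTTT
  TTT.TT
  TTTTTT
Step 3: 6 trees catch fire, 5 burn out
  F.....
  TF....
  TTF..F
  .TTFFT
  TTT.TT
  TTTTTT
Step 4: 5 trees catch fire, 6 burn out
  ......
  F.....
  TF....
  .TF..F
  TTT.FT
  TTTTTT
Step 5: 5 trees catch fire, 5 burn out
  ......
  ......
  F.....
  .F....
  TTF..F
  TTTTFT

......
......
F.....
.F....
TTF..F
TTTTFT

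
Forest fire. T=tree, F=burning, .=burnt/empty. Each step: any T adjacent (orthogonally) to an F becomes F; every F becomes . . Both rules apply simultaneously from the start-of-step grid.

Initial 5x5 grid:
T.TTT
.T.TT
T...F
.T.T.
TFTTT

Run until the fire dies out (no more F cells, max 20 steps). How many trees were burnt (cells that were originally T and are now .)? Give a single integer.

Answer: 11

Derivation:
Step 1: +4 fires, +2 burnt (F count now 4)
Step 2: +3 fires, +4 burnt (F count now 3)
Step 3: +3 fires, +3 burnt (F count now 3)
Step 4: +1 fires, +3 burnt (F count now 1)
Step 5: +0 fires, +1 burnt (F count now 0)
Fire out after step 5
Initially T: 14, now '.': 22
Total burnt (originally-T cells now '.'): 11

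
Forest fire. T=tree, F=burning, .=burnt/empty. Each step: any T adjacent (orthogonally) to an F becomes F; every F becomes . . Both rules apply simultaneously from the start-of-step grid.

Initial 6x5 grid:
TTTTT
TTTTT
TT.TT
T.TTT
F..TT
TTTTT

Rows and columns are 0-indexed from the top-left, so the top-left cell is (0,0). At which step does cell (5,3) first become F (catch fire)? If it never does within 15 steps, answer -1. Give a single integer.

Step 1: cell (5,3)='T' (+2 fires, +1 burnt)
Step 2: cell (5,3)='T' (+2 fires, +2 burnt)
Step 3: cell (5,3)='T' (+3 fires, +2 burnt)
Step 4: cell (5,3)='F' (+3 fires, +3 burnt)
  -> target ignites at step 4
Step 5: cell (5,3)='.' (+4 fires, +3 burnt)
Step 6: cell (5,3)='.' (+4 fires, +4 burnt)
Step 7: cell (5,3)='.' (+5 fires, +4 burnt)
Step 8: cell (5,3)='.' (+2 fires, +5 burnt)
Step 9: cell (5,3)='.' (+0 fires, +2 burnt)
  fire out at step 9

4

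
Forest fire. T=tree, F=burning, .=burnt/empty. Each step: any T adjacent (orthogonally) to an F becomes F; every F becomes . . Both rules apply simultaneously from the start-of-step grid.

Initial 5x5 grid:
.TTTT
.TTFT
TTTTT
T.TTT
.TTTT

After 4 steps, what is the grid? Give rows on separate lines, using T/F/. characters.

Step 1: 4 trees catch fire, 1 burn out
  .TTFT
  .TF.F
  TTTFT
  T.TTT
  .TTTT
Step 2: 6 trees catch fire, 4 burn out
  .TF.F
  .F...
  TTF.F
  T.TFT
  .TTTT
Step 3: 5 trees catch fire, 6 burn out
  .F...
  .....
  TF...
  T.F.F
  .TTFT
Step 4: 3 trees catch fire, 5 burn out
  .....
  .....
  F....
  T....
  .TF.F

.....
.....
F....
T....
.TF.F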